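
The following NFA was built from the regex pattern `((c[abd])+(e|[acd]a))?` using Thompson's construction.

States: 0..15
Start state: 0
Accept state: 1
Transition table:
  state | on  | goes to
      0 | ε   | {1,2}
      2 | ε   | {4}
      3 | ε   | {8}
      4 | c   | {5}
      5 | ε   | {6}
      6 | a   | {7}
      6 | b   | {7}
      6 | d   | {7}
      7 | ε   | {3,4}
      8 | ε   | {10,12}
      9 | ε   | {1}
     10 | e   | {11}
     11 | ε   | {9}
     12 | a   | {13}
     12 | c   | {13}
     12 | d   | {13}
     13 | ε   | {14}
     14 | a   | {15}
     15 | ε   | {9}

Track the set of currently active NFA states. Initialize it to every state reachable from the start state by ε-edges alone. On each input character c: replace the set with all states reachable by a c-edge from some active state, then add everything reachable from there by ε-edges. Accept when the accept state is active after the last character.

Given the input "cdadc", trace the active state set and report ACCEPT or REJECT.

Answer: REJECT

Derivation:
start: ε-closure({0}) = {0,1,2,4}
'c' @ 1: {5,6}
'd' @ 2: {3,4,7,8,10,12}
'a' @ 3: {13,14}
'd' @ 4: {}  — no active states
rest 'c' ignored (set empty)
end set {} — state 1 not in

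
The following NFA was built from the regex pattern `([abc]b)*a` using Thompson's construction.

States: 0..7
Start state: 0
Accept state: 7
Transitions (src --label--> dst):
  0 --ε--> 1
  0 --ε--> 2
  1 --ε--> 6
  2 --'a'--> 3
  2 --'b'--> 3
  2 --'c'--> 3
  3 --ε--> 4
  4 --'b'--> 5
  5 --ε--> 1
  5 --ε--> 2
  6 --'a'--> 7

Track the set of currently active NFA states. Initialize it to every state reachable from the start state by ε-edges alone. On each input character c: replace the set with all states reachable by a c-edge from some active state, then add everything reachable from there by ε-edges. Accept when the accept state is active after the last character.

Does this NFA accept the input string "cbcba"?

S₀ = ε-closure({0}) = {0,1,2,6}
'c' @ 1: {3,4}
'b' @ 2: {1,2,5,6}
'c' @ 3: {3,4}
'b' @ 4: {1,2,5,6}
'a' @ 5: {3,4,7}  (accept∈set)
after full input: {3,4,7}  (accept=7 in)

Answer: ACCEPT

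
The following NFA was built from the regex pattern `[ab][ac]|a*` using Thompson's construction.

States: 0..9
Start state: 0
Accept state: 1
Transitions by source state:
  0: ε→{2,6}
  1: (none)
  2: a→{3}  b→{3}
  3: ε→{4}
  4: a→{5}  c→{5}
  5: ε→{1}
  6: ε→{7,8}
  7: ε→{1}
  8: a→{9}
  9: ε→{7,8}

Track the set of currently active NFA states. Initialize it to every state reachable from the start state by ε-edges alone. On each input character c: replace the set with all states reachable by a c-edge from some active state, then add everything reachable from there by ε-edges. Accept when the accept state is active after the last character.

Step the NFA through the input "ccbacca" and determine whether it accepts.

Answer: REJECT

Steps:
S₀ = ε-closure({0}) = {0,1,2,6,7,8}
'c' @ 1: {}  — dead — no transitions
rest 'cbacca' ignored (set empty)
end set {} — state 1 not in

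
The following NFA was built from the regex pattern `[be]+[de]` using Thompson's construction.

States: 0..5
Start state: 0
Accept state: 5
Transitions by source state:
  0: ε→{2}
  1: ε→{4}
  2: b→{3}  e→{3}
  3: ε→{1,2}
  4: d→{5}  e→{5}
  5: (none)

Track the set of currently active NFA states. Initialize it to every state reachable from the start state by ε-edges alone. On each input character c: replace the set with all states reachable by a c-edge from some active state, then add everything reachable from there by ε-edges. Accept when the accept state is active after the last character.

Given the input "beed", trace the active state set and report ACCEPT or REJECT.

S₀ = ε-closure({0}) = {0,2}
'b' @ 1: {1,2,3,4}
'e' @ 2: {1,2,3,4,5}  ✓accept
'e' @ 3: {1,2,3,4,5}  ✓accept
'd' @ 4: {5}  ✓accept
end set {5} — state 5 in

Answer: ACCEPT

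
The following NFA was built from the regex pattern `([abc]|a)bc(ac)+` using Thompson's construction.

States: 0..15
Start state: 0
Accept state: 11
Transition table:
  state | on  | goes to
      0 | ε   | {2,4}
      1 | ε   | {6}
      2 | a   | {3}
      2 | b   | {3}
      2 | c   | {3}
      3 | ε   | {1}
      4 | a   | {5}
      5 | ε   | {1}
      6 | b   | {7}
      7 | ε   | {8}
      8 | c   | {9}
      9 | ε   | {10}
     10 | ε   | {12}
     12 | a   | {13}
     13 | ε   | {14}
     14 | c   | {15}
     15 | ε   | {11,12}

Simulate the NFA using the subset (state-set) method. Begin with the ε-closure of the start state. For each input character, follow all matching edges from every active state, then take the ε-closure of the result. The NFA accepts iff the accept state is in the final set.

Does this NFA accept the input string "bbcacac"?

initial (ε-close {0}): {0,2,4}
'b' @ 1: {1,3,6}
'b' @ 2: {7,8}
'c' @ 3: {9,10,12}
'a' @ 4: {13,14}
'c' @ 5: {11,12,15}  [accepting]
'a' @ 6: {13,14}
'c' @ 7: {11,12,15}  [accepting]
final: {11,12,15}; accept 11 in set

Answer: ACCEPT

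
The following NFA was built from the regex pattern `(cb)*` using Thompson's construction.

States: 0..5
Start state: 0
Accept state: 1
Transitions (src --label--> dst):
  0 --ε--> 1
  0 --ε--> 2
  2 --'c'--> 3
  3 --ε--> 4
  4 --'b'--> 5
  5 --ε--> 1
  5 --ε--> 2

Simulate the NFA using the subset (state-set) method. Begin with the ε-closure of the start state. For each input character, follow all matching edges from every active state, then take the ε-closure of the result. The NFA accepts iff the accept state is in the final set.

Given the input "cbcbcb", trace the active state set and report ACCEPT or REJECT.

S₀ = ε-closure({0}) = {0,1,2}
'c' @ 1: {3,4}
'b' @ 2: {1,2,5}  ✓accept
'c' @ 3: {3,4}
'b' @ 4: {1,2,5}  ✓accept
'c' @ 5: {3,4}
'b' @ 6: {1,2,5}  ✓accept
final: {1,2,5}; accept 1 in set

Answer: ACCEPT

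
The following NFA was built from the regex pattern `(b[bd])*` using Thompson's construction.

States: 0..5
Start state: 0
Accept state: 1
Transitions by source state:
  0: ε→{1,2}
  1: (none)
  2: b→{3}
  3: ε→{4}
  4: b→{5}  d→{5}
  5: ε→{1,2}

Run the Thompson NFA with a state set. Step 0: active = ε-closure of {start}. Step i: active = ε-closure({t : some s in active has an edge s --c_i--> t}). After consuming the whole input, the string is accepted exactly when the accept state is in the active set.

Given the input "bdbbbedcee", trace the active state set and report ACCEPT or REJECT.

Answer: REJECT

Trace:
initial (ε-close {0}): {0,1,2}
'b' @ 1: {3,4}
'd' @ 2: {1,2,5}  (accept∈set)
'b' @ 3: {3,4}
'b' @ 4: {1,2,5}  (accept∈set)
'b' @ 5: {3,4}
'e' @ 6: {}  — no active states
rest 'dcee' ignored (set empty)
end set {} — state 1 not in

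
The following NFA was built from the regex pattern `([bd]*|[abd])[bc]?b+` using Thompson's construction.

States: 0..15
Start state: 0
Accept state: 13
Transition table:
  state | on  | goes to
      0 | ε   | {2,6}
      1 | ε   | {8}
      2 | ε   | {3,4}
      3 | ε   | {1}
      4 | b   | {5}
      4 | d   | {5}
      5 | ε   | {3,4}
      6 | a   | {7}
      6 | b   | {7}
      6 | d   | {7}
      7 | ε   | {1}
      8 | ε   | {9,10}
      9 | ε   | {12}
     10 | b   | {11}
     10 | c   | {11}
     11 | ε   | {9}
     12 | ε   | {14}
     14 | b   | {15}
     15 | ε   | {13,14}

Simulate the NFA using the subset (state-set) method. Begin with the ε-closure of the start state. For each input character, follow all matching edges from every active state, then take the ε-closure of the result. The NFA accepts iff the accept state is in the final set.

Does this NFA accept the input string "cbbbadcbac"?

Answer: REJECT

Steps:
start: ε-closure({0}) = {0,1,2,3,4,6,8,9,10,12,14}
'c' @ 1: {9,11,12,14}
'b' @ 2: {13,14,15}  (accept∈set)
'b' @ 3: {13,14,15}  (accept∈set)
'b' @ 4: {13,14,15}  (accept∈set)
'a' @ 5: {}  — dead — no transitions
rest 'dcbac' ignored (set empty)
final: {}; accept 13 not in set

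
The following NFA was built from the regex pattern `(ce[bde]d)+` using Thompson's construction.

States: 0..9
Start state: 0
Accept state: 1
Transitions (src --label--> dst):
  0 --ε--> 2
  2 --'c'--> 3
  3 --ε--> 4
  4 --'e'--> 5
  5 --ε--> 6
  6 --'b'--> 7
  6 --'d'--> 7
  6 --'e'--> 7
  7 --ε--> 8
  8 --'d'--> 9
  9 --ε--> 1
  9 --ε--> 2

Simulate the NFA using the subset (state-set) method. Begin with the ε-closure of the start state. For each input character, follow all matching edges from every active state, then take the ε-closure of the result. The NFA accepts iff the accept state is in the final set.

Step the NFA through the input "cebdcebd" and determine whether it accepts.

initial (ε-close {0}): {0,2}
'c' @ 1: {3,4}
'e' @ 2: {5,6}
'b' @ 3: {7,8}
'd' @ 4: {1,2,9}  ✓accept
'c' @ 5: {3,4}
'e' @ 6: {5,6}
'b' @ 7: {7,8}
'd' @ 8: {1,2,9}  ✓accept
after full input: {1,2,9}  (accept=1 in)

Answer: ACCEPT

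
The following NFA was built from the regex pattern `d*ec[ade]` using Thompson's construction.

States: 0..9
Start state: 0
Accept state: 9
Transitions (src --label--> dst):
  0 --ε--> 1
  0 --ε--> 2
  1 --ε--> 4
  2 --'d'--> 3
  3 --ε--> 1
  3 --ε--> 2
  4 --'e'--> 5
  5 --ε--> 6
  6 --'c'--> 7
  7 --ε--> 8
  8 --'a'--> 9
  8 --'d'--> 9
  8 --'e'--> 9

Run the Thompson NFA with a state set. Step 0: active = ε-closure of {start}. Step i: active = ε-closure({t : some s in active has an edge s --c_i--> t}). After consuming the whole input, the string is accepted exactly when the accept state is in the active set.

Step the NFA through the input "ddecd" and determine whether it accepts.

Answer: ACCEPT

Steps:
S₀ = ε-closure({0}) = {0,1,2,4}
'd' @ 1: {1,2,3,4}
'd' @ 2: {1,2,3,4}
'e' @ 3: {5,6}
'c' @ 4: {7,8}
'd' @ 5: {9}  [accepting]
final: {9}; accept 9 in set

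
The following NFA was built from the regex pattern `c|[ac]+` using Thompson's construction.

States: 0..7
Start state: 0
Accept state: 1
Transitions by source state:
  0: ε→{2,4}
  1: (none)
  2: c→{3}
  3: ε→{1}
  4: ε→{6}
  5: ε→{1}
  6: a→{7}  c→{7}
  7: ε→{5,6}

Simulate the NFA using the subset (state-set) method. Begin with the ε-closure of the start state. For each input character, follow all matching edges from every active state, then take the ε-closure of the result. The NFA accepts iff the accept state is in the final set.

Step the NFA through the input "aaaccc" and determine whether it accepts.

Answer: ACCEPT

Steps:
start: ε-closure({0}) = {0,2,4,6}
'a' @ 1: {1,5,6,7}  (accept∈set)
'a' @ 2: {1,5,6,7}  (accept∈set)
'a' @ 3: {1,5,6,7}  (accept∈set)
'c' @ 4: {1,5,6,7}  (accept∈set)
'c' @ 5: {1,5,6,7}  (accept∈set)
'c' @ 6: {1,5,6,7}  (accept∈set)
final: {1,5,6,7}; accept 1 in set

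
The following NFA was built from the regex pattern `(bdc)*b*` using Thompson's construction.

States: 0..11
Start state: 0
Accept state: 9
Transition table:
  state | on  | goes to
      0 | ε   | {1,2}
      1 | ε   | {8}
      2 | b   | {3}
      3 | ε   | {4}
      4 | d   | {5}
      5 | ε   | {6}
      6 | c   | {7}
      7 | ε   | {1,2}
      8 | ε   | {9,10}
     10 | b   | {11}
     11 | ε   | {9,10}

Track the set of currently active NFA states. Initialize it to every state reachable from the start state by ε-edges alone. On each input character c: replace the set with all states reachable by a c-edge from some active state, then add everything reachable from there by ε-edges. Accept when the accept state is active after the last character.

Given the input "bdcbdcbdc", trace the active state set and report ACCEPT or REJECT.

S₀ = ε-closure({0}) = {0,1,2,8,9,10}
'b' @ 1: {3,4,9,10,11}  [accepting]
'd' @ 2: {5,6}
'c' @ 3: {1,2,7,8,9,10}  [accepting]
'b' @ 4: {3,4,9,10,11}  [accepting]
'd' @ 5: {5,6}
'c' @ 6: {1,2,7,8,9,10}  [accepting]
'b' @ 7: {3,4,9,10,11}  [accepting]
'd' @ 8: {5,6}
'c' @ 9: {1,2,7,8,9,10}  [accepting]
after full input: {1,2,7,8,9,10}  (accept=9 in)

Answer: ACCEPT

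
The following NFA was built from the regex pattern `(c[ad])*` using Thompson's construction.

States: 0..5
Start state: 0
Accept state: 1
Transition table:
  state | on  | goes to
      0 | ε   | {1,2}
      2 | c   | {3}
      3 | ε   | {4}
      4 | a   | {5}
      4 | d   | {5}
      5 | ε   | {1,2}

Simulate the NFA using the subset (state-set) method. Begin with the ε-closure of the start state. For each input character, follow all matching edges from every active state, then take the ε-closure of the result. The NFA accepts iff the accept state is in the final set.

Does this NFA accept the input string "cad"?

initial (ε-close {0}): {0,1,2}
'c' @ 1: {3,4}
'a' @ 2: {1,2,5}  (accept∈set)
'd' @ 3: {}  — dead — no transitions
final: {}; accept 1 not in set

Answer: REJECT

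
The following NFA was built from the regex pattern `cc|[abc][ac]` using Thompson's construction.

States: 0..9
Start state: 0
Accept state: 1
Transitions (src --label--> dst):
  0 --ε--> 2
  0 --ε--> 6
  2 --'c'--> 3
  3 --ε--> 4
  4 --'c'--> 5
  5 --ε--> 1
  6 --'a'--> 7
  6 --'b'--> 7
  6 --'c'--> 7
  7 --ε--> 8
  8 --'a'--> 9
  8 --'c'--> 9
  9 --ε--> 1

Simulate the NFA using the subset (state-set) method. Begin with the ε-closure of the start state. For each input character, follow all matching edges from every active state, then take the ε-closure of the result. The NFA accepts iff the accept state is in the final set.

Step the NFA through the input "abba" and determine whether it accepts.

start: ε-closure({0}) = {0,2,6}
'a' @ 1: {7,8}
'b' @ 2: {}  — dead — no transitions
rest 'ba' ignored (set empty)
final: {}; accept 1 not in set

Answer: REJECT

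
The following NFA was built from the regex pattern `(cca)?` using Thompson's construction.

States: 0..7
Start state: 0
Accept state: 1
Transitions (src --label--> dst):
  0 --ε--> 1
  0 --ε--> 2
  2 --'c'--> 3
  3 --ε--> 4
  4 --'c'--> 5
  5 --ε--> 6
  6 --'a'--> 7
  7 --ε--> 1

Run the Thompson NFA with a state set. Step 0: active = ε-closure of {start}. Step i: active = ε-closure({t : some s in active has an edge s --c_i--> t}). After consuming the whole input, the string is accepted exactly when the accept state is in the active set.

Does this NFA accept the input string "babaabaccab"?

Answer: REJECT

Derivation:
initial (ε-close {0}): {0,1,2}
'b' @ 1: {}  — state set empty
rest 'abaabaccab' ignored (set empty)
after full input: {}  (accept=1 not in)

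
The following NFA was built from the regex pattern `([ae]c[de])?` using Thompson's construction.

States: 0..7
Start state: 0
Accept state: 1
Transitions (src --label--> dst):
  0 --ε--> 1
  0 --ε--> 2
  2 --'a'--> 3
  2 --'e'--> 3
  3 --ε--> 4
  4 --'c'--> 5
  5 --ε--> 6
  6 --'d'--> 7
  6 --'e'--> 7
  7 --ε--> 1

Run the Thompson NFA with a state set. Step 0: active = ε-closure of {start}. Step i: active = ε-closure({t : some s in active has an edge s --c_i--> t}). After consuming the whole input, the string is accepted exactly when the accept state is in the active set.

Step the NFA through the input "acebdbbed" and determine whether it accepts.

Answer: REJECT

Steps:
start: ε-closure({0}) = {0,1,2}
'a' @ 1: {3,4}
'c' @ 2: {5,6}
'e' @ 3: {1,7}  [accepting]
'b' @ 4: {}  — no active states
rest 'dbbed' ignored (set empty)
after full input: {}  (accept=1 not in)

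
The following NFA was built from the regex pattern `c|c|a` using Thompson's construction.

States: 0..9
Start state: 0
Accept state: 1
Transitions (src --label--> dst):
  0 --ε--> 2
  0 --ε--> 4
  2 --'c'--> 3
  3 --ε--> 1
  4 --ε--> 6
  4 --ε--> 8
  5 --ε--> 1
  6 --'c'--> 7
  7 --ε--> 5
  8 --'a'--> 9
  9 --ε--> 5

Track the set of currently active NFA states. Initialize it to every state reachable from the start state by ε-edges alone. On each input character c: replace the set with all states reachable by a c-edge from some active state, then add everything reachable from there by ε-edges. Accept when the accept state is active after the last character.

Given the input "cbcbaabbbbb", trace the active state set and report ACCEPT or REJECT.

S₀ = ε-closure({0}) = {0,2,4,6,8}
'c' @ 1: {1,3,5,7}  ✓accept
'b' @ 2: {}  — dead — no transitions
rest 'cbaabbbbb' ignored (set empty)
after full input: {}  (accept=1 not in)

Answer: REJECT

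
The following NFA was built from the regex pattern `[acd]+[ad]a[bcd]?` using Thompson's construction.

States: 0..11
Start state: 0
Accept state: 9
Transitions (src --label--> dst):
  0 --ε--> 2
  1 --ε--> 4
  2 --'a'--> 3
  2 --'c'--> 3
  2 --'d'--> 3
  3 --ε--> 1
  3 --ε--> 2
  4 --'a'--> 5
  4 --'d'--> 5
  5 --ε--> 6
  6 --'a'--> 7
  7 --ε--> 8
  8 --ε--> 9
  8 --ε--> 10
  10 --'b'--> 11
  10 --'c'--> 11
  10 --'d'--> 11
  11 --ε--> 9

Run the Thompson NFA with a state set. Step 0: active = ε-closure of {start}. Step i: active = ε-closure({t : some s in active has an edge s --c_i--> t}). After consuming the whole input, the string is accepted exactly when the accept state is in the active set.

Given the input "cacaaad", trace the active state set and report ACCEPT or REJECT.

initial (ε-close {0}): {0,2}
'c' @ 1: {1,2,3,4}
'a' @ 2: {1,2,3,4,5,6}
'c' @ 3: {1,2,3,4}
'a' @ 4: {1,2,3,4,5,6}
'a' @ 5: {1,2,3,4,5,6,7,8,9,10}  ✓accept
'a' @ 6: {1,2,3,4,5,6,7,8,9,10}  ✓accept
'd' @ 7: {1,2,3,4,5,6,9,11}  ✓accept
end set {1,2,3,4,5,6,9,11} — state 9 in

Answer: ACCEPT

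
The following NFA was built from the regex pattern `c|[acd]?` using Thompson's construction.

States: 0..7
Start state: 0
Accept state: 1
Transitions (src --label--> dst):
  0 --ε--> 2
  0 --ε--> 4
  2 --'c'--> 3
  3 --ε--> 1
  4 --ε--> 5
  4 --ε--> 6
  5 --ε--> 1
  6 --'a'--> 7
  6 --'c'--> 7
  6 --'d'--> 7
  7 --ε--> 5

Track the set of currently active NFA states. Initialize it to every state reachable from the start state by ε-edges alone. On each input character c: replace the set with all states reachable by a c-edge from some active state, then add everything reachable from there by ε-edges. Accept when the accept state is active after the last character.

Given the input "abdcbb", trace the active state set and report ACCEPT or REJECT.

Answer: REJECT

Steps:
start: ε-closure({0}) = {0,1,2,4,5,6}
'a' @ 1: {1,5,7}  ✓accept
'b' @ 2: {}  — no active states
rest 'dcbb' ignored (set empty)
after full input: {}  (accept=1 not in)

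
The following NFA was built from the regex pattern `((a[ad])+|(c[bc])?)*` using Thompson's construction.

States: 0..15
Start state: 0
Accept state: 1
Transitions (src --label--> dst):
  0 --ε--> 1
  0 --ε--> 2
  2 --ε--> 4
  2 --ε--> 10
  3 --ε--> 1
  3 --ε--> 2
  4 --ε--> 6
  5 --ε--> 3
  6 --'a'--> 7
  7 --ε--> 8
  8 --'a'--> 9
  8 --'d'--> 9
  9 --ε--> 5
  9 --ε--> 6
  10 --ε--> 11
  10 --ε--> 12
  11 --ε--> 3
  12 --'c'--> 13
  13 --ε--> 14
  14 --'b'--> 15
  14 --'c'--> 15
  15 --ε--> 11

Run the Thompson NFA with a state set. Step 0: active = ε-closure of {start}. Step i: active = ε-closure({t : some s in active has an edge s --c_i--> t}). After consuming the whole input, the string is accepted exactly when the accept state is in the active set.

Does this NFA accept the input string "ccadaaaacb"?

Answer: ACCEPT

Trace:
initial (ε-close {0}): {0,1,2,3,4,6,10,11,12}
'c' @ 1: {13,14}
'c' @ 2: {1,2,3,4,6,10,11,12,15}  ✓accept
'a' @ 3: {7,8}
'd' @ 4: {1,2,3,4,5,6,9,10,11,12}  ✓accept
'a' @ 5: {7,8}
'a' @ 6: {1,2,3,4,5,6,9,10,11,12}  ✓accept
'a' @ 7: {7,8}
'a' @ 8: {1,2,3,4,5,6,9,10,11,12}  ✓accept
'c' @ 9: {13,14}
'b' @ 10: {1,2,3,4,6,10,11,12,15}  ✓accept
final: {1,2,3,4,6,10,11,12,15}; accept 1 in set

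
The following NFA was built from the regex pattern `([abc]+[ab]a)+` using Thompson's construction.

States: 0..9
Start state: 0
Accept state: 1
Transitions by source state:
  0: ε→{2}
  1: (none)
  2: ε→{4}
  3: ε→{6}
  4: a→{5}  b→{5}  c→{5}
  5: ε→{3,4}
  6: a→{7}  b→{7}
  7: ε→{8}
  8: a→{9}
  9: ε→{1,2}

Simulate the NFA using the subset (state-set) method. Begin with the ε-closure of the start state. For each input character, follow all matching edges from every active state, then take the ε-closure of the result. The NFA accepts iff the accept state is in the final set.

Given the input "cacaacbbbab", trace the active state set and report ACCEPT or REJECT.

start: ε-closure({0}) = {0,2,4}
'c' @ 1: {3,4,5,6}
'a' @ 2: {3,4,5,6,7,8}
'c' @ 3: {3,4,5,6}
'a' @ 4: {3,4,5,6,7,8}
'a' @ 5: {1,2,3,4,5,6,7,8,9}  (accept∈set)
'c' @ 6: {3,4,5,6}
'b' @ 7: {3,4,5,6,7,8}
'b' @ 8: {3,4,5,6,7,8}
'b' @ 9: {3,4,5,6,7,8}
'a' @ 10: {1,2,3,4,5,6,7,8,9}  (accept∈set)
'b' @ 11: {3,4,5,6,7,8}
after full input: {3,4,5,6,7,8}  (accept=1 not in)

Answer: REJECT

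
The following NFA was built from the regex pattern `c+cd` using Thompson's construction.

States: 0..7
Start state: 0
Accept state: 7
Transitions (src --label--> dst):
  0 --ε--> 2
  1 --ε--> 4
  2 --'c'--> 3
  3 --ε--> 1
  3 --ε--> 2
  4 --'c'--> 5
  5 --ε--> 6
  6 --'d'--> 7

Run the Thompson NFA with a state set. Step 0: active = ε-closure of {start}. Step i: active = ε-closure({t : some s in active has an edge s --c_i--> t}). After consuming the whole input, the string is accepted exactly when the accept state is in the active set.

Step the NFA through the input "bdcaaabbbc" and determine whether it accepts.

Answer: REJECT

Derivation:
start: ε-closure({0}) = {0,2}
'b' @ 1: {}  — no active states
rest 'dcaaabbbc' ignored (set empty)
end set {} — state 7 not in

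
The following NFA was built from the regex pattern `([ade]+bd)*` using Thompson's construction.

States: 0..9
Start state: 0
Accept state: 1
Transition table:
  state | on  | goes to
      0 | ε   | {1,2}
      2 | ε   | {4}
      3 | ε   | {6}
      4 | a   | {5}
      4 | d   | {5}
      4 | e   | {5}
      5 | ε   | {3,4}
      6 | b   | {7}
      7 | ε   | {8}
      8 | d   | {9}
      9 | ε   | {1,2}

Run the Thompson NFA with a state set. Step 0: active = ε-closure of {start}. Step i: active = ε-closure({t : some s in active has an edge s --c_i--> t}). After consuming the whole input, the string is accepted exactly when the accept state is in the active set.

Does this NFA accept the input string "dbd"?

start: ε-closure({0}) = {0,1,2,4}
'd' @ 1: {3,4,5,6}
'b' @ 2: {7,8}
'd' @ 3: {1,2,4,9}  [accepting]
final: {1,2,4,9}; accept 1 in set

Answer: ACCEPT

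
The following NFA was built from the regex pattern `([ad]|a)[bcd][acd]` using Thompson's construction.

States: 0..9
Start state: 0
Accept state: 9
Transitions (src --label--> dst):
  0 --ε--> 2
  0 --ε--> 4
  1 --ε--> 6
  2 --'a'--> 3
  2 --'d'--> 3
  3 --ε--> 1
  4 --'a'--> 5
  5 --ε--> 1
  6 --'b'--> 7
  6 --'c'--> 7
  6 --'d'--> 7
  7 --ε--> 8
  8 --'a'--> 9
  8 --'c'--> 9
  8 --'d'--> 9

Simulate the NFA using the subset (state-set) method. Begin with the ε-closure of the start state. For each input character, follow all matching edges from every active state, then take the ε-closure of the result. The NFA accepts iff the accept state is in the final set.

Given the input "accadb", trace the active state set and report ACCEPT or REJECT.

S₀ = ε-closure({0}) = {0,2,4}
'a' @ 1: {1,3,5,6}
'c' @ 2: {7,8}
'c' @ 3: {9}  ✓accept
'a' @ 4: {}  — no active states
rest 'db' ignored (set empty)
final: {}; accept 9 not in set

Answer: REJECT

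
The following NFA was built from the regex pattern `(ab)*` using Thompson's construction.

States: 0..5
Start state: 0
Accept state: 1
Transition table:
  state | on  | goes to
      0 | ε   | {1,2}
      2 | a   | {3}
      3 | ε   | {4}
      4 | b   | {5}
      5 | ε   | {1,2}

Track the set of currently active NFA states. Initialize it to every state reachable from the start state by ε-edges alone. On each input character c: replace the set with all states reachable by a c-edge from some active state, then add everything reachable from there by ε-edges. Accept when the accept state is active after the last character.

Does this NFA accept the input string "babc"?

Answer: REJECT

Steps:
initial (ε-close {0}): {0,1,2}
'b' @ 1: {}  — state set empty
rest 'abc' ignored (set empty)
final: {}; accept 1 not in set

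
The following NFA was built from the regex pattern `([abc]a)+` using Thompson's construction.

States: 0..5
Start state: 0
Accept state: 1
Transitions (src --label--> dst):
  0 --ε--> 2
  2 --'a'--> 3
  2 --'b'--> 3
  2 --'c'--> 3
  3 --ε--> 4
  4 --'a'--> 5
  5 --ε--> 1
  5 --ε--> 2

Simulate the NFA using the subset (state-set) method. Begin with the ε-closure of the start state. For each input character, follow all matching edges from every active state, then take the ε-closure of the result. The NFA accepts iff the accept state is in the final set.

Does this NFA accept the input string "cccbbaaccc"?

Answer: REJECT

Trace:
initial (ε-close {0}): {0,2}
'c' @ 1: {3,4}
'c' @ 2: {}  — dead — no transitions
rest 'cbbaaccc' ignored (set empty)
final: {}; accept 1 not in set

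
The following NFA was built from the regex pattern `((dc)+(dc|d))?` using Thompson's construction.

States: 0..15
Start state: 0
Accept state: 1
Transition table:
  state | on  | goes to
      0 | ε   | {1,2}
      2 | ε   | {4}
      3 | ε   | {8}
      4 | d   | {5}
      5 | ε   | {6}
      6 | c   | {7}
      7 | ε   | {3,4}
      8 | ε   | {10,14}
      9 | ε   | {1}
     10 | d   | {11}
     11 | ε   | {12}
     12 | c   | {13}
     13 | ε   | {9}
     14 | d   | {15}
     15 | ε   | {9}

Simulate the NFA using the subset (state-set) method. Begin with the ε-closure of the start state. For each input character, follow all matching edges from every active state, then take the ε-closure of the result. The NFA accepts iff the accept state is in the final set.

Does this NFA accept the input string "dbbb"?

initial (ε-close {0}): {0,1,2,4}
'd' @ 1: {5,6}
'b' @ 2: {}  — no active states
rest 'bb' ignored (set empty)
final: {}; accept 1 not in set

Answer: REJECT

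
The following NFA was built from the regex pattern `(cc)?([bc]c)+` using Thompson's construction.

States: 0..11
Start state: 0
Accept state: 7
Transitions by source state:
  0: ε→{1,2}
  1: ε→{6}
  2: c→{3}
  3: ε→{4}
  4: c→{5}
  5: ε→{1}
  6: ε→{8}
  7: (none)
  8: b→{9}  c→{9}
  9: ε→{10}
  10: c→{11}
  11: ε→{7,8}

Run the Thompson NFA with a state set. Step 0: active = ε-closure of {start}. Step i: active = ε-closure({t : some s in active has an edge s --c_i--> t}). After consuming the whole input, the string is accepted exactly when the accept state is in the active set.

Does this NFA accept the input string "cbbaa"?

Answer: REJECT

Steps:
initial (ε-close {0}): {0,1,2,6,8}
'c' @ 1: {3,4,9,10}
'b' @ 2: {}  — state set empty
rest 'baa' ignored (set empty)
final: {}; accept 7 not in set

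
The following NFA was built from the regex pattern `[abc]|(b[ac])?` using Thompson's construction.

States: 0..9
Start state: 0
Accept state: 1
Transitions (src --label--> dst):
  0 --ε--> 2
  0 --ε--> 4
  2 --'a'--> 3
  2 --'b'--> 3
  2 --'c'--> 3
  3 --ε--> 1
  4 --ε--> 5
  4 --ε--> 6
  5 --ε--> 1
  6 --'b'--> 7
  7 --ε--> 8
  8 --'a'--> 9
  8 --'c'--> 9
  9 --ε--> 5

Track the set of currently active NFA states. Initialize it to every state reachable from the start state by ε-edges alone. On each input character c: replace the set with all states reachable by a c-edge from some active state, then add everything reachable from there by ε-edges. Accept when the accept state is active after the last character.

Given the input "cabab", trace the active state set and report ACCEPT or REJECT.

Answer: REJECT

Trace:
S₀ = ε-closure({0}) = {0,1,2,4,5,6}
'c' @ 1: {1,3}  (accept∈set)
'a' @ 2: {}  — state set empty
rest 'bab' ignored (set empty)
after full input: {}  (accept=1 not in)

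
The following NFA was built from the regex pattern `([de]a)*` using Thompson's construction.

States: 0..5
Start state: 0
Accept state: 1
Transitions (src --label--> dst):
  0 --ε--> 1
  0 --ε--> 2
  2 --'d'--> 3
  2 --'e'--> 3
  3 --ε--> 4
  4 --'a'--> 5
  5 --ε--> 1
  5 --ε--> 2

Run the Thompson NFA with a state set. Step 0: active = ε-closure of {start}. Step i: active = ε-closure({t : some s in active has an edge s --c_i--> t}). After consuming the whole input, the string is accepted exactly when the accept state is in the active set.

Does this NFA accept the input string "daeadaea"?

Answer: ACCEPT

Steps:
S₀ = ε-closure({0}) = {0,1,2}
'd' @ 1: {3,4}
'a' @ 2: {1,2,5}  (accept∈set)
'e' @ 3: {3,4}
'a' @ 4: {1,2,5}  (accept∈set)
'd' @ 5: {3,4}
'a' @ 6: {1,2,5}  (accept∈set)
'e' @ 7: {3,4}
'a' @ 8: {1,2,5}  (accept∈set)
end set {1,2,5} — state 1 in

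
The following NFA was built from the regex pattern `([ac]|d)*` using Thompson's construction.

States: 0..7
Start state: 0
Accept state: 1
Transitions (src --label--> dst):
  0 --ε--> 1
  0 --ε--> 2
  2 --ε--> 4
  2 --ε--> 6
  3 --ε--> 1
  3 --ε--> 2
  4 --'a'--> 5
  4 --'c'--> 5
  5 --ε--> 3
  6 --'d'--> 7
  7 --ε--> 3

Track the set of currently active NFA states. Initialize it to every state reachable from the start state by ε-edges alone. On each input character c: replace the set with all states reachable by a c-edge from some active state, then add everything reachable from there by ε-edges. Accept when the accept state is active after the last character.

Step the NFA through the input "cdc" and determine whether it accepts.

Answer: ACCEPT

Derivation:
S₀ = ε-closure({0}) = {0,1,2,4,6}
'c' @ 1: {1,2,3,4,5,6}  [accepting]
'd' @ 2: {1,2,3,4,6,7}  [accepting]
'c' @ 3: {1,2,3,4,5,6}  [accepting]
end set {1,2,3,4,5,6} — state 1 in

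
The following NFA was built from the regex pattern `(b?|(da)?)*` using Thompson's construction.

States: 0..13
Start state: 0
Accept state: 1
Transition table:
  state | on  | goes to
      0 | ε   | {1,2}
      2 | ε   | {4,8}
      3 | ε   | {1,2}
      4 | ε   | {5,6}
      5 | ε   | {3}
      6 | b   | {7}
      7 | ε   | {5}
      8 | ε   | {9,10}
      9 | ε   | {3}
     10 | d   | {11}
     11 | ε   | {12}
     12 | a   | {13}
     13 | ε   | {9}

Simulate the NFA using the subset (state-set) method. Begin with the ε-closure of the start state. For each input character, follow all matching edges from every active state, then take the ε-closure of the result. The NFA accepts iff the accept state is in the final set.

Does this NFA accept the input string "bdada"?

start: ε-closure({0}) = {0,1,2,3,4,5,6,8,9,10}
'b' @ 1: {1,2,3,4,5,6,7,8,9,10}  ✓accept
'd' @ 2: {11,12}
'a' @ 3: {1,2,3,4,5,6,8,9,10,13}  ✓accept
'd' @ 4: {11,12}
'a' @ 5: {1,2,3,4,5,6,8,9,10,13}  ✓accept
final: {1,2,3,4,5,6,8,9,10,13}; accept 1 in set

Answer: ACCEPT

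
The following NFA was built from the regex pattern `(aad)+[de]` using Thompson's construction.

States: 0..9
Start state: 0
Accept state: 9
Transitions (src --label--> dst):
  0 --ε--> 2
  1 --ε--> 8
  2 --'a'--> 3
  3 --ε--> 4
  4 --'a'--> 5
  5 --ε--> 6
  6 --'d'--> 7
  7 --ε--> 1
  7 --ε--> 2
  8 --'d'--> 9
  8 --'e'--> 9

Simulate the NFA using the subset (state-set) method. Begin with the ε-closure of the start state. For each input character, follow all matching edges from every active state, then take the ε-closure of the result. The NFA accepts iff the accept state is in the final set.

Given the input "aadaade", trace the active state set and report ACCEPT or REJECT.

Answer: ACCEPT

Steps:
S₀ = ε-closure({0}) = {0,2}
'a' @ 1: {3,4}
'a' @ 2: {5,6}
'd' @ 3: {1,2,7,8}
'a' @ 4: {3,4}
'a' @ 5: {5,6}
'd' @ 6: {1,2,7,8}
'e' @ 7: {9}  ✓accept
final: {9}; accept 9 in set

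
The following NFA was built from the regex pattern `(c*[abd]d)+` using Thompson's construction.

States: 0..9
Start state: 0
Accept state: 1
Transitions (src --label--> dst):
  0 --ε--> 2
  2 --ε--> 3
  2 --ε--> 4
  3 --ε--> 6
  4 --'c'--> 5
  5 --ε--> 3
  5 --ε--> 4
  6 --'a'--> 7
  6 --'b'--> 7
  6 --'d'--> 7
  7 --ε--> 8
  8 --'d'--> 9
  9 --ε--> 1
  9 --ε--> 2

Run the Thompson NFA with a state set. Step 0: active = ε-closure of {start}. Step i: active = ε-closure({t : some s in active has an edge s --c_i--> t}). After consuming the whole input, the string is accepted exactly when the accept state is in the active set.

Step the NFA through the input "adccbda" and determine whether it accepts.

Answer: REJECT

Derivation:
initial (ε-close {0}): {0,2,3,4,6}
'a' @ 1: {7,8}
'd' @ 2: {1,2,3,4,6,9}  (accept∈set)
'c' @ 3: {3,4,5,6}
'c' @ 4: {3,4,5,6}
'b' @ 5: {7,8}
'd' @ 6: {1,2,3,4,6,9}  (accept∈set)
'a' @ 7: {7,8}
after full input: {7,8}  (accept=1 not in)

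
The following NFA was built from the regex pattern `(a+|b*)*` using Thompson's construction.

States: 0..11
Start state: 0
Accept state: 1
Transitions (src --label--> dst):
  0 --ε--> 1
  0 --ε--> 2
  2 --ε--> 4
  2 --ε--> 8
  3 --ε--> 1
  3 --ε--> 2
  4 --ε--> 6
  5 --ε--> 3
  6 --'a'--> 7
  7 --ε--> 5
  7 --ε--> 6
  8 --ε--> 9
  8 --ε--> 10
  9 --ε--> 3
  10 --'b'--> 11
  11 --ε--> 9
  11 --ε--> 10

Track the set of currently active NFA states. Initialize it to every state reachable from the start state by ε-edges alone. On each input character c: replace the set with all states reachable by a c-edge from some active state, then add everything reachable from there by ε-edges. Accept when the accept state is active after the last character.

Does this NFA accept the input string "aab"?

Answer: ACCEPT

Steps:
initial (ε-close {0}): {0,1,2,3,4,6,8,9,10}
'a' @ 1: {1,2,3,4,5,6,7,8,9,10}  [accepting]
'a' @ 2: {1,2,3,4,5,6,7,8,9,10}  [accepting]
'b' @ 3: {1,2,3,4,6,8,9,10,11}  [accepting]
final: {1,2,3,4,6,8,9,10,11}; accept 1 in set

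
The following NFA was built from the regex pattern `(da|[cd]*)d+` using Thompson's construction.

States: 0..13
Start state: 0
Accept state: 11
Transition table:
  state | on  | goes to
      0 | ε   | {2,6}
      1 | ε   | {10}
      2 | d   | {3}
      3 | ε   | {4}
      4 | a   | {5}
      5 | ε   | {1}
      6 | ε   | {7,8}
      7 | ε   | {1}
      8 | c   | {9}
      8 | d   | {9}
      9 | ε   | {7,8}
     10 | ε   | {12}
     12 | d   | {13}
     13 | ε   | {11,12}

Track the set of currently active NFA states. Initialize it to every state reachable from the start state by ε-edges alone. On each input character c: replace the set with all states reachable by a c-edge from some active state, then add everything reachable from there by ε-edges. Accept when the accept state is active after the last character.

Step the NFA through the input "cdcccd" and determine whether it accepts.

start: ε-closure({0}) = {0,1,2,6,7,8,10,12}
'c' @ 1: {1,7,8,9,10,12}
'd' @ 2: {1,7,8,9,10,11,12,13}  ✓accept
'c' @ 3: {1,7,8,9,10,12}
'c' @ 4: {1,7,8,9,10,12}
'c' @ 5: {1,7,8,9,10,12}
'd' @ 6: {1,7,8,9,10,11,12,13}  ✓accept
final: {1,7,8,9,10,11,12,13}; accept 11 in set

Answer: ACCEPT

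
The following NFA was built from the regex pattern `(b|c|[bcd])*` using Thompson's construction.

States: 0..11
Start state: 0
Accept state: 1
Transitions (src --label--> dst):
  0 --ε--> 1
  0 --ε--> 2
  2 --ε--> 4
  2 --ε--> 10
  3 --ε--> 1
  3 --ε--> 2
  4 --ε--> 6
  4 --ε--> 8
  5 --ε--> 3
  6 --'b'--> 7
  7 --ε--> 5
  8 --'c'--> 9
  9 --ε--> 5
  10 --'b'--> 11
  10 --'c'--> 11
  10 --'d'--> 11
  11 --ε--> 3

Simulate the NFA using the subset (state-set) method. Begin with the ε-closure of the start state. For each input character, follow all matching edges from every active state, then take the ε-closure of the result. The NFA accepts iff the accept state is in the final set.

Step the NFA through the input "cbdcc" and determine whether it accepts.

initial (ε-close {0}): {0,1,2,4,6,8,10}
'c' @ 1: {1,2,3,4,5,6,8,9,10,11}  [accepting]
'b' @ 2: {1,2,3,4,5,6,7,8,10,11}  [accepting]
'd' @ 3: {1,2,3,4,6,8,10,11}  [accepting]
'c' @ 4: {1,2,3,4,5,6,8,9,10,11}  [accepting]
'c' @ 5: {1,2,3,4,5,6,8,9,10,11}  [accepting]
end set {1,2,3,4,5,6,8,9,10,11} — state 1 in

Answer: ACCEPT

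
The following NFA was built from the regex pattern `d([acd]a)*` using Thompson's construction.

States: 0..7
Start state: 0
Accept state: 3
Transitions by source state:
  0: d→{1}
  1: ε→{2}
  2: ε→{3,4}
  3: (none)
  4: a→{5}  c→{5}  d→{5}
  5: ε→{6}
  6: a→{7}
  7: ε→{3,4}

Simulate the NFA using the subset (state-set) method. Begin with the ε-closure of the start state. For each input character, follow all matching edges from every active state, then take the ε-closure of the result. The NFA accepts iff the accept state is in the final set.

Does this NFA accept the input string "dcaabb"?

start: ε-closure({0}) = {0}
'd' @ 1: {1,2,3,4}  ✓accept
'c' @ 2: {5,6}
'a' @ 3: {3,4,7}  ✓accept
'a' @ 4: {5,6}
'b' @ 5: {}  — no active states
rest 'b' ignored (set empty)
final: {}; accept 3 not in set

Answer: REJECT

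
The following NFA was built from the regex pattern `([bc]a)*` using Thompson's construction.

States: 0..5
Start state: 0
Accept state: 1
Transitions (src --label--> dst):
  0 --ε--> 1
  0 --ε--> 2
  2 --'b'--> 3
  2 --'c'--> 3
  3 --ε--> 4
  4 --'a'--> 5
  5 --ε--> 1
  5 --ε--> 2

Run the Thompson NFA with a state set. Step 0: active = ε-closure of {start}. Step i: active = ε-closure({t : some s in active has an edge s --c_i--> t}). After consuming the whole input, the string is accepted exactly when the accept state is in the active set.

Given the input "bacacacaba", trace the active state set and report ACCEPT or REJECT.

S₀ = ε-closure({0}) = {0,1,2}
'b' @ 1: {3,4}
'a' @ 2: {1,2,5}  [accepting]
'c' @ 3: {3,4}
'a' @ 4: {1,2,5}  [accepting]
'c' @ 5: {3,4}
'a' @ 6: {1,2,5}  [accepting]
'c' @ 7: {3,4}
'a' @ 8: {1,2,5}  [accepting]
'b' @ 9: {3,4}
'a' @ 10: {1,2,5}  [accepting]
end set {1,2,5} — state 1 in

Answer: ACCEPT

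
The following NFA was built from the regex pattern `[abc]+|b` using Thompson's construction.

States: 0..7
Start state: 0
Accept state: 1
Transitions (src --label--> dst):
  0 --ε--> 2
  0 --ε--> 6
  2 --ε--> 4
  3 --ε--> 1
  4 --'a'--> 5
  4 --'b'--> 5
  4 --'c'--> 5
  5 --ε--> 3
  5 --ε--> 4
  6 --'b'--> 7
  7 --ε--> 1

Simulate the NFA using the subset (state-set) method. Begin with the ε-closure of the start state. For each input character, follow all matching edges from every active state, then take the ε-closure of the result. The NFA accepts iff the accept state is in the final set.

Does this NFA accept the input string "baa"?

Answer: ACCEPT

Derivation:
S₀ = ε-closure({0}) = {0,2,4,6}
'b' @ 1: {1,3,4,5,7}  [accepting]
'a' @ 2: {1,3,4,5}  [accepting]
'a' @ 3: {1,3,4,5}  [accepting]
final: {1,3,4,5}; accept 1 in set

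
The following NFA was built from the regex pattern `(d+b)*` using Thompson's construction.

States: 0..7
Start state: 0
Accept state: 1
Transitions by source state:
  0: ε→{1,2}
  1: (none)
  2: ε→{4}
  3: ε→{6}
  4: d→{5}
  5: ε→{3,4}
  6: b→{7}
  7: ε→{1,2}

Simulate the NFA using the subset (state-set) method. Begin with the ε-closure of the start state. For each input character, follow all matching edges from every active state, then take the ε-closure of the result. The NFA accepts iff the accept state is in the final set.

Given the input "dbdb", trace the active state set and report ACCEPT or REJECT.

initial (ε-close {0}): {0,1,2,4}
'd' @ 1: {3,4,5,6}
'b' @ 2: {1,2,4,7}  (accept∈set)
'd' @ 3: {3,4,5,6}
'b' @ 4: {1,2,4,7}  (accept∈set)
final: {1,2,4,7}; accept 1 in set

Answer: ACCEPT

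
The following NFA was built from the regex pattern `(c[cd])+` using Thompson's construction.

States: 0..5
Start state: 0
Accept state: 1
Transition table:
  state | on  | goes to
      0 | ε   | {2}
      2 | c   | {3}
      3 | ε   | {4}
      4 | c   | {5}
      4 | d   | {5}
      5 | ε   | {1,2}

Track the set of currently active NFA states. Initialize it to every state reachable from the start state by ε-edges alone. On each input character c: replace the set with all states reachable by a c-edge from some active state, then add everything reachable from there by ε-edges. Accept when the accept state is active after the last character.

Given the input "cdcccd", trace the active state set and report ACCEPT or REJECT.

initial (ε-close {0}): {0,2}
'c' @ 1: {3,4}
'd' @ 2: {1,2,5}  ✓accept
'c' @ 3: {3,4}
'c' @ 4: {1,2,5}  ✓accept
'c' @ 5: {3,4}
'd' @ 6: {1,2,5}  ✓accept
end set {1,2,5} — state 1 in

Answer: ACCEPT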